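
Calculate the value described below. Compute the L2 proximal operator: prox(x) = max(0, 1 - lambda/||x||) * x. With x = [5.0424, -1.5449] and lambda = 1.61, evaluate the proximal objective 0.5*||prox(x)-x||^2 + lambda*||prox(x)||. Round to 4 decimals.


Step 1: Compute ||x||.
||x|| = 5.2738
Step 2: Compute scaling factor.
scale = max(0, 1 - 1.61/5.2738) = 0.6947
Step 3: prox(x) = [3.503, -1.0733]
||prox(x)|| = 3.6638
Step 4: Proximal objective.
0.5*||prox-x||^2 = 1.2961
lambda*||prox|| = 5.8987
Total = 7.1947


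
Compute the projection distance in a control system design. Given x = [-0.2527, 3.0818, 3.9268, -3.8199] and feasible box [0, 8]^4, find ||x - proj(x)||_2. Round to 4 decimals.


Project each component onto [0, 8].
clip(-0.2527) = 0.0, clip(3.0818) = 3.0818, clip(3.9268) = 3.9268, clip(-3.8199) = 0.0
Projection = [0.0, 3.0818, 3.9268, 0.0]
Squared diffs: [0.0639, 0.0, 0.0, 14.5916]
Distance = sqrt(14.6555) = 3.8282


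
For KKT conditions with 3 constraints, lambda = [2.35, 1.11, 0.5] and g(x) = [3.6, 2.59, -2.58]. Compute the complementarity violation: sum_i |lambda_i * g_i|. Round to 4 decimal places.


KKT complementary slackness check:
lambda_1 * g_1 = 2.35 * 3.6 = 8.46
lambda_2 * g_2 = 1.11 * 2.59 = 2.8749
lambda_3 * g_3 = 0.5 * -2.58 = -1.29
Total violation = 8.46 + 2.8749 + 1.29 = 12.6249


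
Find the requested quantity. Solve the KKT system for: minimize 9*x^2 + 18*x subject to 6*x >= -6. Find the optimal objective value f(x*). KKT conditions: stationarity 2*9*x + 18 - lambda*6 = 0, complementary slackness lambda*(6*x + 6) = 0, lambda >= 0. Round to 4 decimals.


Step 1: Try lambda = 0 (constraint inactive).
Stationarity: 2*9*x + 18 = 0
x* = -18/(2*9) = -1.0
Check constraint: 6*-1.0 = -6.0 >= -6 -- satisfied.
Step 2: Compute optimal value.
f(x*) = 9*(-1.0)^2 + 18*(-1.0) = -9.0


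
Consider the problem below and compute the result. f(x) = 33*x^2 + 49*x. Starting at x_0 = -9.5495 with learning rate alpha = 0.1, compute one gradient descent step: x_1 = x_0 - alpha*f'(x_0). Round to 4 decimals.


We compute the gradient at x_0 and apply the update.
f'(x) = 66*x + 49
f'(-9.5495) = 66*-9.5495 + 49 = -581.267
x_1 = -9.5495 - 0.1*-581.267 = 48.5772


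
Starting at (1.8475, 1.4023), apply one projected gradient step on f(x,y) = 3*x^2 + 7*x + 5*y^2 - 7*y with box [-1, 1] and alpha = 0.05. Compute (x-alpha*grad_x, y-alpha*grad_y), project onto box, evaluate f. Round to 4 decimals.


Step 1: Compute gradient at (1.8475, 1.4023).
grad_x = 2*3*1.8475 + 7 = 18.085
grad_y = 2*5*1.4023 - 7 = 7.023
Step 2: Gradient step.
x_raw = 1.8475 - 0.05*18.085 = 0.9433
y_raw = 1.4023 - 0.05*7.023 = 1.0512
Step 3: Project onto [-1, 1].
x_proj = clip(0.9433) = 0.9433
y_proj = clip(1.0512) = 1.0
Step 4: Evaluate f.
f(0.9433, 1.0) = 7.2719


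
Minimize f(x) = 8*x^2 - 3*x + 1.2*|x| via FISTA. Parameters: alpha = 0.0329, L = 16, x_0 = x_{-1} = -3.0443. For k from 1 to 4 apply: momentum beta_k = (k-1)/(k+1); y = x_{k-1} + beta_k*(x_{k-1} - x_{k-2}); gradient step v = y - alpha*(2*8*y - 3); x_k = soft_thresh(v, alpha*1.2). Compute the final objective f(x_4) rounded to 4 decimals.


FISTA on f(x) = 8*x^2 - 3*x + 1.2*|x|
L = 16, alpha = 0.0329
Iteration 1: beta = 0.0, y = -3.0443 + 0.0*(-3.0443 + 3.0443) = -3.0443
  grad(y) = -51.7088, v = y - alpha*grad = -1.3431
  prox(v) = soft_thresh(-1.3431, 0.0395) = -1.3036
Iteration 2: beta = 0.3333, y = -1.3036 + 0.3333*(-1.3036 + 3.0443) = -0.7234
  grad(y) = -14.5739, v = y - alpha*grad = -0.2439
  prox(v) = soft_thresh(-0.2439, 0.0395) = -0.2044
Iteration 3: beta = 0.5, y = -0.2044 + 0.5*(-0.2044 + 1.3036) = 0.3452
  grad(y) = 2.523, v = y - alpha*grad = 0.2622
  prox(v) = soft_thresh(0.2622, 0.0395) = 0.2227
Iteration 4: beta = 0.6, y = 0.2227 + 0.6*(0.2227 + 0.2044) = 0.479
  grad(y) = 4.6635, v = y - alpha*grad = 0.3255
  prox(v) = soft_thresh(0.3255, 0.0395) = 0.2861
f(x_4) = 8*0.2861^2 - 3*0.2861 + 1.2*|0.2861| = 0.1397


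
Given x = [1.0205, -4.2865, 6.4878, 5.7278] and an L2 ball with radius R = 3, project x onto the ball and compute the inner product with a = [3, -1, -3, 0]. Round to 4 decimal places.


Step 1: Compute ||x|| (intermediates to 6 decimals).
||x|| = sqrt(1.0205^2 + (-4.2865)^2 + 6.4878^2 + 5.7278^2) = 9.711578
Step 2: Project.
Since ||x|| > R, scale = R/||x|| = 3/9.711578 = 0.30891, proj(x) = scale * x
proj(x) = [0.315243, -1.324143, 2.004146, 1.769375]
Step 3: Dot product.
a^T * proj(x) = 3*0.315243 - 1*(-1.324143) - 3*2.004146 + 0*1.769375 = -3.7426


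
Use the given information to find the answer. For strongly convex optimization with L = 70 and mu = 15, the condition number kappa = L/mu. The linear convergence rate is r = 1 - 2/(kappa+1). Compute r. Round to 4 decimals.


Step 1: Compute the condition number.
kappa = L/mu = 70/15 = 4.6667
Step 2: Compute the convergence rate.
r = 1 - 2/(kappa + 1) = 1 - 2*mu/(L + mu) = (L - mu)/(L + mu) = 55/85 = 0.6471


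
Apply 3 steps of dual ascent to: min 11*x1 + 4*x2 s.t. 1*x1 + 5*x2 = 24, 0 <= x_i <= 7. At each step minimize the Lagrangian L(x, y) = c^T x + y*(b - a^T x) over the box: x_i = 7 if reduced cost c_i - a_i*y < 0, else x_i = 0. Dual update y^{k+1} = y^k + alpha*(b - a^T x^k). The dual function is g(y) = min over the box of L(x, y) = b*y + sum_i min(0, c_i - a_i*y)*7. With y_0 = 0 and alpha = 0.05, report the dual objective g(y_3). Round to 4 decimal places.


Dual ascent for LP: min 11*x1 + 4*x2, 1*x1 + 5*x2 = 24, 0 <= x_i <= 7
Step 1: y^k = 0.0, reduced costs: (11.0, 4.0)
  x^k = (0.0, 0.0), subgradient = b - a^T x = 24.0
  y^{k+1} = 0.0 + 0.05*24.0 = 1.2
Step 2: y^k = 1.2, reduced costs: (9.8, -2.0)
  x^k = (0.0, 7.0), subgradient = b - a^T x = -11.0
  y^{k+1} = 1.2 + 0.05*-11.0 = 0.65
Step 3: y^k = 0.65, reduced costs: (10.35, 0.75)
  x^k = (0.0, 0.0), subgradient = b - a^T x = 24.0
  y^{k+1} = 0.65 + 0.05*24.0 = 1.85
Dual objective at y_3 = 1.85: reduced costs (9.15, -5.25), box minimizer x = (0.0, 7.0)
g(y_3) = b*y + (c1 - a1*y)*x1 + (c2 - a2*y)*x2 = 24*1.85 + 9.15*0.0 + (-5.25)*7.0 = 44.4 + 0.0 - 36.75 = 7.65


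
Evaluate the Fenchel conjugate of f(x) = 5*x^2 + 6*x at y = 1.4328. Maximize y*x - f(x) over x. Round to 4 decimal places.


f*(y) = sup_x {y*x - a*x^2 - b*x} = sup_x {(y-b)*x - a*x^2}
FOC: (y - b) - 2a*x = 0 => x* = (y - b)/(2a)
x* = (1.4328 - 6)/(2*5) = -0.4567
f*(1.4328) = (y-b)^2/(4a) = (1.4328 - 6)^2/(4*5)
= 20.8593/20 = 1.043


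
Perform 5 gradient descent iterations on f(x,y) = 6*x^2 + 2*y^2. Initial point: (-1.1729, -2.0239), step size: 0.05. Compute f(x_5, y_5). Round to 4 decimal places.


Gradient descent on f(x,y) = 6*x^2 + 2*y^2.
Starting point: (-1.1729, -2.0239), alpha = 0.05
Step 1: grad_x = 2*6*-1.1729 = -14.0748, grad_y = 2*2*-2.0239 = -8.0956
  x_1 = -1.1729 - 0.05*-14.0748 = -0.4692
  y_1 = -2.0239 - 0.05*-8.0956 = -1.6191
Step 2: grad_x = 2*6*-0.4692 = -5.6299, grad_y = 2*2*-1.6191 = -6.4765
  x_2 = -0.4692 - 0.05*-5.6299 = -0.1877
  y_2 = -1.6191 - 0.05*-6.4765 = -1.2953
Step 3: grad_x = 2*6*-0.1877 = -2.252, grad_y = 2*2*-1.2953 = -5.1812
  x_3 = -0.1877 - 0.05*-2.252 = -0.0751
  y_3 = -1.2953 - 0.05*-5.1812 = -1.0362
Step 4: grad_x = 2*6*-0.0751 = -0.9008, grad_y = 2*2*-1.0362 = -4.1449
  x_4 = -0.0751 - 0.05*-0.9008 = -0.03
  y_4 = -1.0362 - 0.05*-4.1449 = -0.829
Step 5: grad_x = 2*6*-0.03 = -0.3603, grad_y = 2*2*-0.829 = -3.316
  x_5 = -0.03 - 0.05*-0.3603 = -0.012
  y_5 = -0.829 - 0.05*-3.316 = -0.6632
f(-0.012, -0.6632) = 6*(-0.012)^2 + 2*(-0.6632)^2 = 0.8805


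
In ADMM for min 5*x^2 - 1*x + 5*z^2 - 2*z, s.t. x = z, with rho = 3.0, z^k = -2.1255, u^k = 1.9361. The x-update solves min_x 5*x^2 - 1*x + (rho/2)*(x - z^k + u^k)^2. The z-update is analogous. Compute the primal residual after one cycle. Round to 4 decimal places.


ADMM iteration with rho = 3.0, z^k = -2.1255, u^k = 1.9361
Step 1: x-update.
Minimize 5*x^2 - 1*x + (3.0/2)*(x + 2.1255 + 1.9361)^2
FOC: (2*5 + 3.0)*x = 1 + 3.0*(-2.1255 - 1.9361)
x^{k+1} = -0.8604
Step 2: z-update.
Minimize 5*z^2 - 2*z + (3.0/2)*(-0.8604 - z + 1.9361)^2
FOC: (2*5 + 3.0)*z = 2 + 3.0*(-0.8604 + 1.9361)
z^{k+1} = 0.4021
Step 3: u-update.
u^{k+1} = 1.9361 - 0.8604 - 0.4021 = 0.6736
Step 4: Primal residual = |-0.8604 - 0.4021| = 1.2625


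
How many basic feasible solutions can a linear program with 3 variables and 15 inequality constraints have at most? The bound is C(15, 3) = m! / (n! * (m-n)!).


Each vertex corresponds to some choice of n active constraints out of m, so the number of vertices is at most C(m, n) = m! / (n!(m-n)!).
m = 15, n = 3
Numerator: 15 * 14 * 13
Denominator: 3! = 6
C(15, 3) = 455


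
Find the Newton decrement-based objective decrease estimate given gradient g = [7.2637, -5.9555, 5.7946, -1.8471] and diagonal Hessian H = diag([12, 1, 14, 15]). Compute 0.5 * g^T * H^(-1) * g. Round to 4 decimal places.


Step 1: H is diagonal, so H^(-1) * g = [0.6053, -5.9555, 0.4139, -0.1231].
Step 2: g^T H^(-1) g = sum_i g_i^2 / H_ii
  = (7.2637)^2/12 + (-5.9555)^2/1 + (5.7946)^2/14 + (-1.8471)^2/15
  = 4.3968 + 35.468 + 2.3984 + 0.2275 = 42.4906
Step 3: Objective decrease = 0.5 * g^T H^(-1) g = 21.2453


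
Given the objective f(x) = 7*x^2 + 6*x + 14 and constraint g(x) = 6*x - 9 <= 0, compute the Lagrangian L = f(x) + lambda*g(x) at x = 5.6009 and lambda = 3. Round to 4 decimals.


Step 1: Evaluate f(x).
f(5.6009) = 7*5.6009^2 + 6*5.6009 + 14 = 267.196
Step 2: Evaluate g(x).
g(5.6009) = 6*5.6009 - 9 = 24.6054
Step 3: Compute Lagrangian.
L = 267.196 + 3*24.6054 = 341.0122


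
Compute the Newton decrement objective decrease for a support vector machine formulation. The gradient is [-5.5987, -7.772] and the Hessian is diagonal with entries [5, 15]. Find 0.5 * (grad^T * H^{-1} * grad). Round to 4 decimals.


Step 1: H is diagonal, so H^(-1) * g = [-1.1197, -0.5181].
Step 2: g^T H^(-1) g = sum_i g_i^2 / H_ii
  = (-5.5987)^2/5 + (-7.772)^2/15
  = 6.2691 + 4.0269 = 10.296
Step 3: Objective decrease = 0.5 * g^T H^(-1) g = 5.148


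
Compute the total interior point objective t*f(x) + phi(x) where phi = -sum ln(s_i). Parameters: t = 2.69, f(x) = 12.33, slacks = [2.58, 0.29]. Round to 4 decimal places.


Step 1: Compute log-barrier.
ln values: [0.9478, -1.2379]
phi = -(0.9478 - 1.2379) = 0.2901
Step 2: Compute augmented objective.
t*f(x) = 2.69*12.33 = 33.1677
Total = 33.1677 + 0.2901 = 33.4578


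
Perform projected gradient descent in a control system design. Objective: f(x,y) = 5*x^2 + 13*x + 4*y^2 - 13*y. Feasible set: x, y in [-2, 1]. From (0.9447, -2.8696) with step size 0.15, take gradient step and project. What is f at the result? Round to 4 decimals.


Step 1: Compute gradient at (0.9447, -2.8696).
grad_x = 2*5*0.9447 + 13 = 22.447
grad_y = 2*4*-2.8696 - 13 = -35.9568
Step 2: Gradient step.
x_raw = 0.9447 - 0.15*22.447 = -2.4224
y_raw = -2.8696 - 0.15*-35.9568 = 2.5239
Step 3: Project onto [-2, 1].
x_proj = clip(-2.4224) = -2.0
y_proj = clip(2.5239) = 1.0
Step 4: Evaluate f.
f(-2.0, 1.0) = -15.0


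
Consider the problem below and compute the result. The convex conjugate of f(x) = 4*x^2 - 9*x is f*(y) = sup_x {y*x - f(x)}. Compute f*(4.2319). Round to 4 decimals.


f*(y) = sup_x {y*x - a*x^2 - b*x} = sup_x {(y-b)*x - a*x^2}
FOC: (y - b) - 2a*x = 0 => x* = (y - b)/(2a)
x* = (4.2319 + 9)/(2*4) = 1.654
f*(4.2319) = (y-b)^2/(4a) = (4.2319 + 9)^2/(4*4)
= 175.0832/16 = 10.9427


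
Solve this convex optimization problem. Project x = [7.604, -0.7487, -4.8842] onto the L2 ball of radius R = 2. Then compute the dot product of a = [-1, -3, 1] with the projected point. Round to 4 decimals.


Step 1: Compute ||x|| (intermediates to 6 decimals).
||x|| = sqrt(7.604^2 + (-0.7487)^2 + (-4.8842)^2) = 9.06845
Step 2: Project.
Since ||x|| > R, scale = R/||x|| = 2/9.06845 = 0.220545, proj(x) = scale * x
proj(x) = [1.677024, -0.165122, -1.077186]
Step 3: Dot product.
a^T * proj(x) = -1*1.677024 - 3*(-0.165122) + 1*(-1.077186) = -2.2588


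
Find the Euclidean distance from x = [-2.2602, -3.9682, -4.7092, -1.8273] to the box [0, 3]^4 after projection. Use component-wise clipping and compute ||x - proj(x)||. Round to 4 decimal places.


Project each component onto [0, 3].
clip(-2.2602) = 0.0, clip(-3.9682) = 0.0, clip(-4.7092) = 0.0, clip(-1.8273) = 0.0
Projection = [0.0, 0.0, 0.0, 0.0]
Squared diffs: [5.1085, 15.7466, 22.1766, 3.339]
Distance = sqrt(46.3707) = 6.8096


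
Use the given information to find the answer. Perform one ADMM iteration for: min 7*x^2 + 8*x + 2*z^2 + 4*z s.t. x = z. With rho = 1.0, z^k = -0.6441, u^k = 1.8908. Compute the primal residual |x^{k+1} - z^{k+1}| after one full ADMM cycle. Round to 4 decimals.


ADMM iteration with rho = 1.0, z^k = -0.6441, u^k = 1.8908
Step 1: x-update.
Minimize 7*x^2 + 8*x + (1.0/2)*(x + 0.6441 + 1.8908)^2
FOC: (2*7 + 1.0)*x = -8 + 1.0*(-0.6441 - 1.8908)
x^{k+1} = -0.7023
Step 2: z-update.
Minimize 2*z^2 + 4*z + (1.0/2)*(-0.7023 - z + 1.8908)^2
FOC: (2*2 + 1.0)*z = -4 + 1.0*(-0.7023 + 1.8908)
z^{k+1} = -0.5623
Step 3: u-update.
u^{k+1} = 1.8908 - 0.7023 + 0.5623 = 1.7508
Step 4: Primal residual = |-0.7023 + 0.5623| = 0.14


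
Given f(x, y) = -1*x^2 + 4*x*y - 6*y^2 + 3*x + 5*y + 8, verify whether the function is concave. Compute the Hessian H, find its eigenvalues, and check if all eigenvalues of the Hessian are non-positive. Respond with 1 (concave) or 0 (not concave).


The Hessian of f(x,y) = -1*x^2 + 4*x*y - 6*y^2 + 3*x + 5*y + 8 is:
H = [[-2, 4], [4, -12]]
Trace = -2 - 12 = -14
Determinant = -2*-12 - (4)^2 = 8
Discriminant = (-14)^2 - 4*8 = 164.0
Eigenvalues: lambda_1 = -13.4031, lambda_2 = -0.5969
The function is concave.

1


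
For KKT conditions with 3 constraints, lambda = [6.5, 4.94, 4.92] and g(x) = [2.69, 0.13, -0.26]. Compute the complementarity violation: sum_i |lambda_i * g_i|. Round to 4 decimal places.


KKT complementary slackness check:
lambda_1 * g_1 = 6.5 * 2.69 = 17.485
lambda_2 * g_2 = 4.94 * 0.13 = 0.6422
lambda_3 * g_3 = 4.92 * -0.26 = -1.2792
Total violation = 17.485 + 0.6422 + 1.2792 = 19.4064


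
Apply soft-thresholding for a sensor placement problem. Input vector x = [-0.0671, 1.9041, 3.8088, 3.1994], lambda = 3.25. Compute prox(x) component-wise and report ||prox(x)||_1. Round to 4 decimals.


Soft-thresholding with lambda = 3.25:
prox(-0.0671) = sign(-0.0671)*max(|-0.0671| - 3.25, 0) = 0.0
prox(1.9041) = sign(1.9041)*max(|1.9041| - 3.25, 0) = 0.0
prox(3.8088) = sign(3.8088)*max(|3.8088| - 3.25, 0) = 0.5588
prox(3.1994) = sign(3.1994)*max(|3.1994| - 3.25, 0) = 0.0
prox(x) = [0.0, 0.0, 0.5588, 0.0]
||prox(x)||_1 = 0.0 + 0.0 + 0.5588 + 0.0 = 0.5588


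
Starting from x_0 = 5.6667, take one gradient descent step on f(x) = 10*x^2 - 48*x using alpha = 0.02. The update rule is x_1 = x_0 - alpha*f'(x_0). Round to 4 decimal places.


We compute the gradient at x_0 and apply the update.
f'(x) = 20*x - 48
f'(5.6667) = 20*5.6667 - 48 = 65.334
x_1 = 5.6667 - 0.02*65.334 = 4.36


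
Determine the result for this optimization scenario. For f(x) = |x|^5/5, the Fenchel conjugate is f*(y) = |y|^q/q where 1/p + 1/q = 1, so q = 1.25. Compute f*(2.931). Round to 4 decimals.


The conjugate exponent q satisfies 1/p + 1/q = 1.
p = 5, so q = 5/(5 - 1) = 1.25
|y|^q = 2.931^1.25 = 3.835
f*(2.931) = 3.835 / 1.25 = 3.068


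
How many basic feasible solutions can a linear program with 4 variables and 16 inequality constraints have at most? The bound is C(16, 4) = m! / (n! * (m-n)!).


Each vertex corresponds to some choice of n active constraints out of m, so the number of vertices is at most C(m, n) = m! / (n!(m-n)!).
m = 16, n = 4
Numerator: 16 * 15 * 14 * 13
Denominator: 4! = 24
C(16, 4) = 1820


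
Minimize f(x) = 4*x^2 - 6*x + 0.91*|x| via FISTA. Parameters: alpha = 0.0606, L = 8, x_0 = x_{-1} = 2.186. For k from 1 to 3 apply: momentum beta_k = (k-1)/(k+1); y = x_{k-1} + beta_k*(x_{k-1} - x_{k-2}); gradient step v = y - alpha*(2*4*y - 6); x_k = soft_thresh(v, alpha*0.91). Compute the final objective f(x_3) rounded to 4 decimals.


FISTA on f(x) = 4*x^2 - 6*x + 0.91*|x|
L = 8, alpha = 0.0606
Iteration 1: beta = 0.0, y = 2.186 + 0.0*(2.186 - 2.186) = 2.186
  grad(y) = 11.488, v = y - alpha*grad = 1.4898
  prox(v) = soft_thresh(1.4898, 0.0551) = 1.4347
Iteration 2: beta = 0.3333, y = 1.4347 + 0.3333*(1.4347 - 2.186) = 1.1842
  grad(y) = 3.4739, v = y - alpha*grad = 0.9737
  prox(v) = soft_thresh(0.9737, 0.0551) = 0.9186
Iteration 3: beta = 0.5, y = 0.9186 + 0.5*(0.9186 - 1.4347) = 0.6605
  grad(y) = -0.7158, v = y - alpha*grad = 0.7039
  prox(v) = soft_thresh(0.7039, 0.0551) = 0.6488
f(x_3) = 4*0.6488^2 - 6*0.6488 + 0.91*|0.6488| = -1.6186


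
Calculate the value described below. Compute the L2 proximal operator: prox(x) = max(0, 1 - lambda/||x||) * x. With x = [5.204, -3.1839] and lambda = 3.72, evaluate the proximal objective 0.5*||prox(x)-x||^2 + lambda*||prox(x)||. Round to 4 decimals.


Step 1: Compute ||x||.
||x|| = 6.1007
Step 2: Compute scaling factor.
scale = max(0, 1 - 3.72/6.1007) = 0.3902
Step 3: prox(x) = [2.0308, -1.2425]
||prox(x)|| = 2.3807
Step 4: Proximal objective.
0.5*||prox-x||^2 = 6.9192
lambda*||prox|| = 8.8562
Total = 15.7755


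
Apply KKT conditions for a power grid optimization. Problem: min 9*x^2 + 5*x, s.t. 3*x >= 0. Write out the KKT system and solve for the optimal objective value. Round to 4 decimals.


Step 1: Try lambda = 0 (constraint inactive).
x_unc = -5/(2*9) = -0.2778
Check: 3*-0.2778 = -0.8334 < 0 -- violated!
Step 2: Constraint must be active: 3*x = 0
x* = 0/3 = 0.0
lambda = (2*9*0.0 + 5)/3 = 1.6667
Step 3: Compute optimal value.
f(x*) = 9*0.0^2 + 5*0.0 = 0.0


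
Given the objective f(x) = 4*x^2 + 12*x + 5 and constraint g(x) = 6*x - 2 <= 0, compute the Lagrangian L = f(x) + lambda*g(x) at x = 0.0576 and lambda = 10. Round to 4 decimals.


Step 1: Evaluate f(x).
f(0.0576) = 4*0.0576^2 + 12*0.0576 + 5 = 5.7045
Step 2: Evaluate g(x).
g(0.0576) = 6*0.0576 - 2 = -1.6544
Step 3: Compute Lagrangian.
L = 5.7045 + 10*-1.6544 = -10.8395


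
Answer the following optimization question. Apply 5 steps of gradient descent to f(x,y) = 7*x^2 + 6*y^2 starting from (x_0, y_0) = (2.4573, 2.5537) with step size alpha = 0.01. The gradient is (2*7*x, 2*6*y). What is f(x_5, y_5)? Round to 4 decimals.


Gradient descent on f(x,y) = 7*x^2 + 6*y^2.
Starting point: (2.4573, 2.5537), alpha = 0.01
Step 1: grad_x = 2*7*2.4573 = 34.4022, grad_y = 2*6*2.5537 = 30.6444
  x_1 = 2.4573 - 0.01*34.4022 = 2.1133
  y_1 = 2.5537 - 0.01*30.6444 = 2.2473
Step 2: grad_x = 2*7*2.1133 = 29.5859, grad_y = 2*6*2.2473 = 26.9671
  x_2 = 2.1133 - 0.01*29.5859 = 1.8174
  y_2 = 2.2473 - 0.01*26.9671 = 1.9776
Step 3: grad_x = 2*7*1.8174 = 25.4439, grad_y = 2*6*1.9776 = 23.731
  x_3 = 1.8174 - 0.01*25.4439 = 1.563
  y_3 = 1.9776 - 0.01*23.731 = 1.7403
Step 4: grad_x = 2*7*1.563 = 21.8817, grad_y = 2*6*1.7403 = 20.8833
  x_4 = 1.563 - 0.01*21.8817 = 1.3442
  y_4 = 1.7403 - 0.01*20.8833 = 1.5314
Step 5: grad_x = 2*7*1.3442 = 18.8183, grad_y = 2*6*1.5314 = 18.3773
  x_5 = 1.3442 - 0.01*18.8183 = 1.156
  y_5 = 1.5314 - 0.01*18.3773 = 1.3477
f(1.156, 1.3477) = 7*1.156^2 + 6*1.3477^2 = 20.2513


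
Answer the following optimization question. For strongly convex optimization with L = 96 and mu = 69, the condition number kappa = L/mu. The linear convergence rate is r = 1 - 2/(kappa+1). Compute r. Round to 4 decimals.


Step 1: Compute the condition number.
kappa = L/mu = 96/69 = 1.3913
Step 2: Compute the convergence rate.
r = 1 - 2/(kappa + 1) = 1 - 2*mu/(L + mu) = (L - mu)/(L + mu) = 27/165 = 0.1636


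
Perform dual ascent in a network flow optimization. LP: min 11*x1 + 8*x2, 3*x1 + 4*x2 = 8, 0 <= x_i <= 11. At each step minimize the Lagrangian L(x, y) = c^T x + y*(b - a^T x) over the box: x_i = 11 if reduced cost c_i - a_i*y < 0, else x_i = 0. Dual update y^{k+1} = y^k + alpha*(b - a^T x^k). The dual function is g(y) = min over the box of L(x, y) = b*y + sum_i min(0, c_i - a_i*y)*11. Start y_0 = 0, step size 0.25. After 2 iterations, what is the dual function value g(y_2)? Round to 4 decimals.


Dual ascent for LP: min 11*x1 + 8*x2, 3*x1 + 4*x2 = 8, 0 <= x_i <= 11
Step 1: y^k = 0.0, reduced costs: (11.0, 8.0)
  x^k = (0.0, 0.0), subgradient = b - a^T x = 8.0
  y^{k+1} = 0.0 + 0.25*8.0 = 2.0
Step 2: y^k = 2.0, reduced costs: (5.0, 0.0)
  x^k = (0.0, 0.0), subgradient = b - a^T x = 8.0
  y^{k+1} = 2.0 + 0.25*8.0 = 4.0
Dual objective at y_2 = 4.0: reduced costs (-1.0, -8.0), box minimizer x = (11.0, 11.0)
g(y_2) = b*y + (c1 - a1*y)*x1 + (c2 - a2*y)*x2 = 8*4.0 + (-1.0)*11.0 + (-8.0)*11.0 = 32.0 - 11.0 - 88.0 = -67.0


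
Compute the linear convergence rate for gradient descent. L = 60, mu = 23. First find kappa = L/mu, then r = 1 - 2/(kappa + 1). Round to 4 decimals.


Step 1: Compute the condition number.
kappa = L/mu = 60/23 = 2.6087
Step 2: Compute the convergence rate.
r = 1 - 2/(kappa + 1) = 1 - 2*mu/(L + mu) = (L - mu)/(L + mu) = 37/83 = 0.4458


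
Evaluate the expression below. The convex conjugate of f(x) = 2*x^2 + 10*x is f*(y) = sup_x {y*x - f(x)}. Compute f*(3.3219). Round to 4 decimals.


f*(y) = sup_x {y*x - a*x^2 - b*x} = sup_x {(y-b)*x - a*x^2}
FOC: (y - b) - 2a*x = 0 => x* = (y - b)/(2a)
x* = (3.3219 - 10)/(2*2) = -1.6695
f*(3.3219) = (y-b)^2/(4a) = (3.3219 - 10)^2/(4*2)
= 44.597/8 = 5.5746


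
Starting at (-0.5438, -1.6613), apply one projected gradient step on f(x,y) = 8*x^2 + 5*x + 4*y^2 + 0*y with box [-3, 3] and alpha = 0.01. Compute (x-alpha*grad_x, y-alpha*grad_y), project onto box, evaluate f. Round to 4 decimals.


Step 1: Compute gradient at (-0.5438, -1.6613).
grad_x = 2*8*-0.5438 + 5 = -3.7008
grad_y = 2*4*-1.6613 + 0 = -13.2904
Step 2: Gradient step.
x_raw = -0.5438 - 0.01*-3.7008 = -0.5068
y_raw = -1.6613 - 0.01*-13.2904 = -1.5284
Step 3: Project onto [-3, 3].
x_proj = clip(-0.5068) = -0.5068
y_proj = clip(-1.5284) = -1.5284
Step 4: Evaluate f.
f(-0.5068, -1.5284) = 8.8647


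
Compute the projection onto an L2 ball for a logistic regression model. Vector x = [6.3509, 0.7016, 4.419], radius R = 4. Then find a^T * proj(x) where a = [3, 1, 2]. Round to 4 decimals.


Step 1: Compute ||x|| (intermediates to 6 decimals).
||x|| = sqrt(6.3509^2 + 0.7016^2 + 4.419^2) = 7.768767
Step 2: Project.
Since ||x|| > R, scale = R/||x|| = 4/7.768767 = 0.514882, proj(x) = scale * x
proj(x) = [3.269964, 0.361241, 2.275264]
Step 3: Dot product.
a^T * proj(x) = 3*3.269964 + 1*0.361241 + 2*2.275264 = 14.7217


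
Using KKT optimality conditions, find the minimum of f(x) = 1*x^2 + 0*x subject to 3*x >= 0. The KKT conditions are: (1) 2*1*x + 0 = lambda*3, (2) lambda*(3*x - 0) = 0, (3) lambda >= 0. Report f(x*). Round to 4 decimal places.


Step 1: Try lambda = 0 (constraint inactive).
Stationarity: 2*1*x + 0 = 0
x* = 0/(2*1) = 0.0
Check constraint: 3*0.0 = 0.0 >= 0 -- satisfied.
Step 2: Compute optimal value.
f(x*) = 1*0.0^2 + 0*0.0 = 0.0


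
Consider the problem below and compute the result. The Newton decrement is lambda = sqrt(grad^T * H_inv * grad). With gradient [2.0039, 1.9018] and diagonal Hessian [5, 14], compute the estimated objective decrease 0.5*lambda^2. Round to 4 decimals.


Step 1: H is diagonal, so H^(-1) * g = [0.4008, 0.1358].
Step 2: g^T H^(-1) g = sum_i g_i^2 / H_ii
  = (2.0039)^2/5 + (1.9018)^2/14
  = 0.8031 + 0.2583 = 1.0615
Step 3: Objective decrease = 0.5 * g^T H^(-1) g = 0.5307


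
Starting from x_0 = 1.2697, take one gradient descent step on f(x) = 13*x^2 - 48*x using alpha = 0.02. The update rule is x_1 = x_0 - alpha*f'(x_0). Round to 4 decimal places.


We compute the gradient at x_0 and apply the update.
f'(x) = 26*x - 48
f'(1.2697) = 26*1.2697 - 48 = -14.9878
x_1 = 1.2697 - 0.02*-14.9878 = 1.5695


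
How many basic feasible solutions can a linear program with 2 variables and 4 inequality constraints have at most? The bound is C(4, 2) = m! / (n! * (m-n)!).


Each vertex corresponds to some choice of n active constraints out of m, so the number of vertices is at most C(m, n) = m! / (n!(m-n)!).
m = 4, n = 2
Numerator: 4 * 3
Denominator: 2! = 2
C(4, 2) = 6


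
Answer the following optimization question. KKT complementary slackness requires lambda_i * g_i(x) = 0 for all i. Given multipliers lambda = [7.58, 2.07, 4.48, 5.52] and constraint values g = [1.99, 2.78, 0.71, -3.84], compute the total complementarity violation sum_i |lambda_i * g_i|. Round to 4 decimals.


KKT complementary slackness check:
lambda_1 * g_1 = 7.58 * 1.99 = 15.0842
lambda_2 * g_2 = 2.07 * 2.78 = 5.7546
lambda_3 * g_3 = 4.48 * 0.71 = 3.1808
lambda_4 * g_4 = 5.52 * -3.84 = -21.1968
Total violation = 15.0842 + 5.7546 + 3.1808 + 21.1968 = 45.2164


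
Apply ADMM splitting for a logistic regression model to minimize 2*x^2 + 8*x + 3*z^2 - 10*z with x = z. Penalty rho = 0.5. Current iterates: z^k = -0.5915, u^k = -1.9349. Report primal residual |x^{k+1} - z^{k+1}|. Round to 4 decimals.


ADMM iteration with rho = 0.5, z^k = -0.5915, u^k = -1.9349
Step 1: x-update.
Minimize 2*x^2 + 8*x + (0.5/2)*(x + 0.5915 - 1.9349)^2
FOC: (2*2 + 0.5)*x = -8 + 0.5*(-0.5915 + 1.9349)
x^{k+1} = -1.6285
Step 2: z-update.
Minimize 3*z^2 - 10*z + (0.5/2)*(-1.6285 - z - 1.9349)^2
FOC: (2*3 + 0.5)*z = 10 + 0.5*(-1.6285 - 1.9349)
z^{k+1} = 1.2644
Step 3: u-update.
u^{k+1} = -1.9349 - 1.6285 - 1.2644 = -4.8278
Step 4: Primal residual = |-1.6285 - 1.2644| = 2.8929


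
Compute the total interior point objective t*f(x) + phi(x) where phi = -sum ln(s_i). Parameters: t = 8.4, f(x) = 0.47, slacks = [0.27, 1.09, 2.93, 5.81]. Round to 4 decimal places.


Step 1: Compute log-barrier.
ln values: [-1.3093, 0.0862, 1.075, 1.7596]
phi = -(-1.3093 + 0.0862 + 1.075 + 1.7596) = -1.6114
Step 2: Compute augmented objective.
t*f(x) = 8.4*0.47 = 3.948
Total = 3.948 - 1.6114 = 2.3366


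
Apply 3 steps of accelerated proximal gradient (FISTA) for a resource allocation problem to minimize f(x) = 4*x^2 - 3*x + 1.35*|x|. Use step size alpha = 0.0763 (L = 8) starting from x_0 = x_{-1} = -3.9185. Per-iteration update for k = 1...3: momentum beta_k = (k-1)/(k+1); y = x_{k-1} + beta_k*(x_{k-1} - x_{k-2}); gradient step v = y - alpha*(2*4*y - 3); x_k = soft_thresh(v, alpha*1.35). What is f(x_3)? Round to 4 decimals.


FISTA on f(x) = 4*x^2 - 3*x + 1.35*|x|
L = 8, alpha = 0.0763
Iteration 1: beta = 0.0, y = -3.9185 + 0.0*(-3.9185 + 3.9185) = -3.9185
  grad(y) = -34.348, v = y - alpha*grad = -1.2977
  prox(v) = soft_thresh(-1.2977, 0.103) = -1.1947
Iteration 2: beta = 0.3333, y = -1.1947 + 0.3333*(-1.1947 + 3.9185) = -0.2868
  grad(y) = -5.2946, v = y - alpha*grad = 0.1172
  prox(v) = soft_thresh(0.1172, 0.103) = 0.0141
Iteration 3: beta = 0.5, y = 0.0141 + 0.5*(0.0141 + 1.1947) = 0.6186
  grad(y) = 1.9488, v = y - alpha*grad = 0.4699
  prox(v) = soft_thresh(0.4699, 0.103) = 0.3669
f(x_3) = 4*0.3669^2 - 3*0.3669 + 1.35*|0.3669| = -0.0669


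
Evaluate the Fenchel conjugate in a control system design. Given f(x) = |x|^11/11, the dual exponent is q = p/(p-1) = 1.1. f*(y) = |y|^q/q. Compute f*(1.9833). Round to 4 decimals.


The conjugate exponent q satisfies 1/p + 1/q = 1.
p = 11, so q = 11/(11 - 1) = 1.1
|y|^q = 1.9833^1.1 = 2.1239
f*(1.9833) = 2.1239 / 1.1 = 1.9308


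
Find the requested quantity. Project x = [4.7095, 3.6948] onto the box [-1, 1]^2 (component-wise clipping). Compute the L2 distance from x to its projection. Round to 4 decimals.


Project each component onto [-1, 1].
clip(4.7095) = 1.0, clip(3.6948) = 1.0
Projection = [1.0, 1.0]
Squared diffs: [13.7604, 7.2619]
Distance = sqrt(21.0223) = 4.585


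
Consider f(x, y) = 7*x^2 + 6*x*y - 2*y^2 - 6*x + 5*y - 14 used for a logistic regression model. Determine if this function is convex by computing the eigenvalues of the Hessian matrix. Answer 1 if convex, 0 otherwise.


The Hessian of f(x,y) = 7*x^2 + 6*x*y - 2*y^2 - 6*x + 5*y - 14 is:
H = [[14, 6], [6, -4]]
Trace = 14 - 4 = 10
Determinant = 14*-4 - (6)^2 = -92
Discriminant = (10)^2 - 4*-92 = 468.0
Eigenvalues: lambda_1 = -5.8167, lambda_2 = 15.8167
The function is not convex.

0


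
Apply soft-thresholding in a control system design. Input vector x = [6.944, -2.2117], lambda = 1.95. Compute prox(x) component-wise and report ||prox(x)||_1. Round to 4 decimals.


Soft-thresholding with lambda = 1.95:
prox(6.944) = sign(6.944)*max(|6.944| - 1.95, 0) = 4.994
prox(-2.2117) = sign(-2.2117)*max(|-2.2117| - 1.95, 0) = -0.2617
prox(x) = [4.994, -0.2617]
||prox(x)||_1 = 4.994 + 0.2617 = 5.2557


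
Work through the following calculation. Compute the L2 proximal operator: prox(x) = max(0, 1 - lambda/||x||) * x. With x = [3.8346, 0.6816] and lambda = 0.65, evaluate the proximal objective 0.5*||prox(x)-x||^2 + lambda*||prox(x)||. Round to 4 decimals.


Step 1: Compute ||x||.
||x|| = 3.8947
Step 2: Compute scaling factor.
scale = max(0, 1 - 0.65/3.8947) = 0.8331
Step 3: prox(x) = [3.1946, 0.5678]
||prox(x)|| = 3.2447
Step 4: Proximal objective.
0.5*||prox-x||^2 = 0.2113
lambda*||prox|| = 2.1091
Total = 2.3203


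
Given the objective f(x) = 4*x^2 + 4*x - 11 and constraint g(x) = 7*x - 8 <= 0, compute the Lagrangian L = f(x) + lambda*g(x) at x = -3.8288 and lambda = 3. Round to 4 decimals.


Step 1: Evaluate f(x).
f(-3.8288) = 4*(-3.8288)^2 + 4*(-3.8288) - 11 = 32.3236
Step 2: Evaluate g(x).
g(-3.8288) = 7*-3.8288 - 8 = -34.8016
Step 3: Compute Lagrangian.
L = 32.3236 + 3*-34.8016 = -72.0812


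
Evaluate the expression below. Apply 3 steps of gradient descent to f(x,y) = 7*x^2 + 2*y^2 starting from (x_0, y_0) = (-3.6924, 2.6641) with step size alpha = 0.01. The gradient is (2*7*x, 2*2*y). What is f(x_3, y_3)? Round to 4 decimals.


Gradient descent on f(x,y) = 7*x^2 + 2*y^2.
Starting point: (-3.6924, 2.6641), alpha = 0.01
Step 1: grad_x = 2*7*-3.6924 = -51.6936, grad_y = 2*2*2.6641 = 10.6564
  x_1 = -3.6924 - 0.01*-51.6936 = -3.1755
  y_1 = 2.6641 - 0.01*10.6564 = 2.5575
Step 2: grad_x = 2*7*-3.1755 = -44.4565, grad_y = 2*2*2.5575 = 10.2301
  x_2 = -3.1755 - 0.01*-44.4565 = -2.7309
  y_2 = 2.5575 - 0.01*10.2301 = 2.4552
Step 3: grad_x = 2*7*-2.7309 = -38.2326, grad_y = 2*2*2.4552 = 9.8209
  x_3 = -2.7309 - 0.01*-38.2326 = -2.3486
  y_3 = 2.4552 - 0.01*9.8209 = 2.357
f(-2.3486, 2.357) = 7*(-2.3486)^2 + 2*2.357^2 = 49.7217


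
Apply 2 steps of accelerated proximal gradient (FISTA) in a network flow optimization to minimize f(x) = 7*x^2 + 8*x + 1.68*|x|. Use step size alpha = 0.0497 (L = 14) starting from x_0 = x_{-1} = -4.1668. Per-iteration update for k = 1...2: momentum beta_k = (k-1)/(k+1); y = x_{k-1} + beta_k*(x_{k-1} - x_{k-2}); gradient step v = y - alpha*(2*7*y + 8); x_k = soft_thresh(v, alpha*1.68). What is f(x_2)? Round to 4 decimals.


FISTA on f(x) = 7*x^2 + 8*x + 1.68*|x|
L = 14, alpha = 0.0497
Iteration 1: beta = 0.0, y = -4.1668 + 0.0*(-4.1668 + 4.1668) = -4.1668
  grad(y) = -50.3352, v = y - alpha*grad = -1.6651
  prox(v) = soft_thresh(-1.6651, 0.0835) = -1.5816
Iteration 2: beta = 0.3333, y = -1.5816 + 0.3333*(-1.5816 + 4.1668) = -0.7199
  grad(y) = -2.079, v = y - alpha*grad = -0.6166
  prox(v) = soft_thresh(-0.6166, 0.0835) = -0.5331
f(x_2) = 7*(-0.5331)^2 + 8*(-0.5331) + 1.68*|-0.5331| = -1.3798


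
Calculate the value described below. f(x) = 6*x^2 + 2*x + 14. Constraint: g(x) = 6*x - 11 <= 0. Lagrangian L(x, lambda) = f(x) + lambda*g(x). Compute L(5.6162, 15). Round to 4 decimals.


Step 1: Evaluate f(x).
f(5.6162) = 6*5.6162^2 + 2*5.6162 + 14 = 214.4826
Step 2: Evaluate g(x).
g(5.6162) = 6*5.6162 - 11 = 22.6972
Step 3: Compute Lagrangian.
L = 214.4826 + 15*22.6972 = 554.9406


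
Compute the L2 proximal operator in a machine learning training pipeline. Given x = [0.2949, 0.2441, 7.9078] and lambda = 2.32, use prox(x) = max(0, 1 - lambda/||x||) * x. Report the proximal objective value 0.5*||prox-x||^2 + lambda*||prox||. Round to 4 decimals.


Step 1: Compute ||x||.
||x|| = 7.9171
Step 2: Compute scaling factor.
scale = max(0, 1 - 2.32/7.9171) = 0.707
Step 3: prox(x) = [0.2085, 0.1726, 5.5905]
||prox(x)|| = 5.5971
Step 4: Proximal objective.
0.5*||prox-x||^2 = 2.6912
lambda*||prox|| = 12.9853
Total = 15.6764


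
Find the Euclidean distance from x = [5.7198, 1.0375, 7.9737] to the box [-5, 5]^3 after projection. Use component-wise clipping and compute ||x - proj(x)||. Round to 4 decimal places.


Project each component onto [-5, 5].
clip(5.7198) = 5.0, clip(1.0375) = 1.0375, clip(7.9737) = 5.0
Projection = [5.0, 1.0375, 5.0]
Squared diffs: [0.5181, 0.0, 8.8429]
Distance = sqrt(9.361) = 3.0596


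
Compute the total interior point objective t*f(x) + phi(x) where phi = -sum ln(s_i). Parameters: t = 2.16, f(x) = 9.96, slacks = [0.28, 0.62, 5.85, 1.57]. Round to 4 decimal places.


Step 1: Compute log-barrier.
ln values: [-1.273, -0.478, 1.7664, 0.4511]
phi = -(-1.273 - 0.478 + 1.7664 + 0.4511) = -0.4665
Step 2: Compute augmented objective.
t*f(x) = 2.16*9.96 = 21.5136
Total = 21.5136 - 0.4665 = 21.0471


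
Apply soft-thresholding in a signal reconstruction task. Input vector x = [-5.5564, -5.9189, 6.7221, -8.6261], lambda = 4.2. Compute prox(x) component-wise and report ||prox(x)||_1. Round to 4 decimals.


Soft-thresholding with lambda = 4.2:
prox(-5.5564) = sign(-5.5564)*max(|-5.5564| - 4.2, 0) = -1.3564
prox(-5.9189) = sign(-5.9189)*max(|-5.9189| - 4.2, 0) = -1.7189
prox(6.7221) = sign(6.7221)*max(|6.7221| - 4.2, 0) = 2.5221
prox(-8.6261) = sign(-8.6261)*max(|-8.6261| - 4.2, 0) = -4.4261
prox(x) = [-1.3564, -1.7189, 2.5221, -4.4261]
||prox(x)||_1 = 1.3564 + 1.7189 + 2.5221 + 4.4261 = 10.0235


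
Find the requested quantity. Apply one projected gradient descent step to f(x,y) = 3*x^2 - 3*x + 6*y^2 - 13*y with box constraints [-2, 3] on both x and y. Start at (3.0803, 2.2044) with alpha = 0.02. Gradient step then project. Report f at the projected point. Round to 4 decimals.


Step 1: Compute gradient at (3.0803, 2.2044).
grad_x = 2*3*3.0803 - 3 = 15.4818
grad_y = 2*6*2.2044 - 13 = 13.4528
Step 2: Gradient step.
x_raw = 3.0803 - 0.02*15.4818 = 2.7707
y_raw = 2.2044 - 0.02*13.4528 = 1.9353
Step 3: Project onto [-2, 3].
x_proj = clip(2.7707) = 2.7707
y_proj = clip(1.9353) = 1.9353
Step 4: Evaluate f.
f(2.7707, 1.9353) = 12.0316


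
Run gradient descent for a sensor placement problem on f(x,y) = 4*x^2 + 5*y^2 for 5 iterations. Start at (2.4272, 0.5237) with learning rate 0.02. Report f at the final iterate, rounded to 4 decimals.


Gradient descent on f(x,y) = 4*x^2 + 5*y^2.
Starting point: (2.4272, 0.5237), alpha = 0.02
Step 1: grad_x = 2*4*2.4272 = 19.4176, grad_y = 2*5*0.5237 = 5.237
  x_1 = 2.4272 - 0.02*19.4176 = 2.0388
  y_1 = 0.5237 - 0.02*5.237 = 0.419
Step 2: grad_x = 2*4*2.0388 = 16.3108, grad_y = 2*5*0.419 = 4.1896
  x_2 = 2.0388 - 0.02*16.3108 = 1.7126
  y_2 = 0.419 - 0.02*4.1896 = 0.3352
Step 3: grad_x = 2*4*1.7126 = 13.7011, grad_y = 2*5*0.3352 = 3.3517
  x_3 = 1.7126 - 0.02*13.7011 = 1.4386
  y_3 = 0.3352 - 0.02*3.3517 = 0.2681
Step 4: grad_x = 2*4*1.4386 = 11.5089, grad_y = 2*5*0.2681 = 2.6813
  x_4 = 1.4386 - 0.02*11.5089 = 1.2084
  y_4 = 0.2681 - 0.02*2.6813 = 0.2145
Step 5: grad_x = 2*4*1.2084 = 9.6675, grad_y = 2*5*0.2145 = 2.1451
  x_5 = 1.2084 - 0.02*9.6675 = 1.0151
  y_5 = 0.2145 - 0.02*2.1451 = 0.1716
f(1.0151, 0.1716) = 4*1.0151^2 + 5*0.1716^2 = 4.2688


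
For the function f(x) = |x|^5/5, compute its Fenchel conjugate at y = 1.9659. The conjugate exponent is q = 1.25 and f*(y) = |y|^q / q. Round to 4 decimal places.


The conjugate exponent q satisfies 1/p + 1/q = 1.
p = 5, so q = 5/(5 - 1) = 1.25
|y|^q = 1.9659^1.25 = 2.3278
f*(1.9659) = 2.3278 / 1.25 = 1.8623


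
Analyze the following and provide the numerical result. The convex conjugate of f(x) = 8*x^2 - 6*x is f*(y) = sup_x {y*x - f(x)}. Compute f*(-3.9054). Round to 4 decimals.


f*(y) = sup_x {y*x - a*x^2 - b*x} = sup_x {(y-b)*x - a*x^2}
FOC: (y - b) - 2a*x = 0 => x* = (y - b)/(2a)
x* = (-3.9054 + 6)/(2*8) = 0.1309
f*(-3.9054) = (y-b)^2/(4a) = (-3.9054 + 6)^2/(4*8)
= 4.3873/32 = 0.1371


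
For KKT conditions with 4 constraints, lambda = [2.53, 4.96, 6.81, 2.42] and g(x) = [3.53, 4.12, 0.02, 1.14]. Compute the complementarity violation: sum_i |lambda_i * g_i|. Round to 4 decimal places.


KKT complementary slackness check:
lambda_1 * g_1 = 2.53 * 3.53 = 8.9309
lambda_2 * g_2 = 4.96 * 4.12 = 20.4352
lambda_3 * g_3 = 6.81 * 0.02 = 0.1362
lambda_4 * g_4 = 2.42 * 1.14 = 2.7588
Total violation = 8.9309 + 20.4352 + 0.1362 + 2.7588 = 32.2611


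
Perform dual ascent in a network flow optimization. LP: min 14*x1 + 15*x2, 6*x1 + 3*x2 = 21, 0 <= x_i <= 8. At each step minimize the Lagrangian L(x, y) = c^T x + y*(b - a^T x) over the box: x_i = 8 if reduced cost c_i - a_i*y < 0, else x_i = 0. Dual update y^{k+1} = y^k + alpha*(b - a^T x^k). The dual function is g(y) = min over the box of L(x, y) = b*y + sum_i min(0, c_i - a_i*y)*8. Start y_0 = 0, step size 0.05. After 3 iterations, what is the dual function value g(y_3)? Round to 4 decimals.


Dual ascent for LP: min 14*x1 + 15*x2, 6*x1 + 3*x2 = 21, 0 <= x_i <= 8
Step 1: y^k = 0.0, reduced costs: (14.0, 15.0)
  x^k = (0.0, 0.0), subgradient = b - a^T x = 21.0
  y^{k+1} = 0.0 + 0.05*21.0 = 1.05
Step 2: y^k = 1.05, reduced costs: (7.7, 11.85)
  x^k = (0.0, 0.0), subgradient = b - a^T x = 21.0
  y^{k+1} = 1.05 + 0.05*21.0 = 2.1
Step 3: y^k = 2.1, reduced costs: (1.4, 8.7)
  x^k = (0.0, 0.0), subgradient = b - a^T x = 21.0
  y^{k+1} = 2.1 + 0.05*21.0 = 3.15
Dual objective at y_3 = 3.15: reduced costs (-4.9, 5.55), box minimizer x = (8.0, 0.0)
g(y_3) = b*y + (c1 - a1*y)*x1 + (c2 - a2*y)*x2 = 21*3.15 + (-4.9)*8.0 + 5.55*0.0 = 66.15 - 39.2 + 0.0 = 26.95


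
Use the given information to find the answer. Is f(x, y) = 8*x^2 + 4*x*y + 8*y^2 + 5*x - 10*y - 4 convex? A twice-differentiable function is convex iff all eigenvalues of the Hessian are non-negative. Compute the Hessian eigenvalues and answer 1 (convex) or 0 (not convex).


The Hessian of f(x,y) = 8*x^2 + 4*x*y + 8*y^2 + 5*x - 10*y - 4 is:
H = [[16, 4], [4, 16]]
Trace = 16 + 16 = 32
Determinant = 16*16 - (4)^2 = 240
Discriminant = (32)^2 - 4*240 = 64.0
Eigenvalues: lambda_1 = 12.0, lambda_2 = 20.0
The function is convex.

1


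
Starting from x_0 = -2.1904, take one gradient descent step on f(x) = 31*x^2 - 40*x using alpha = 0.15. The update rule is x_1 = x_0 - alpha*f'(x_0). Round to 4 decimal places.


We compute the gradient at x_0 and apply the update.
f'(x) = 62*x - 40
f'(-2.1904) = 62*-2.1904 - 40 = -175.8048
x_1 = -2.1904 - 0.15*-175.8048 = 24.1803


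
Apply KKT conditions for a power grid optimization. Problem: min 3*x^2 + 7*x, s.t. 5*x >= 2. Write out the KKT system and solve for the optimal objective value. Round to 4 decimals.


Step 1: Try lambda = 0 (constraint inactive).
x_unc = -7/(2*3) = -1.1667
Check: 5*-1.1667 = -5.8335 < 2 -- violated!
Step 2: Constraint must be active: 5*x = 2
x* = 2/5 = 0.4
lambda = (2*3*0.4 + 7)/5 = 1.88
Step 3: Compute optimal value.
f(x*) = 3*0.4^2 + 7*0.4 = 3.28


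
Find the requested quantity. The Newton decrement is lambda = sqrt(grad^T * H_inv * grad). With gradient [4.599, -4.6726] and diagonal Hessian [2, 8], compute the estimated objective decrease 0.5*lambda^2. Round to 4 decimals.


Step 1: H is diagonal, so H^(-1) * g = [2.2995, -0.5841].
Step 2: g^T H^(-1) g = sum_i g_i^2 / H_ii
  = (4.599)^2/2 + (-4.6726)^2/8
  = 10.5754 + 2.7291 = 13.3045
Step 3: Objective decrease = 0.5 * g^T H^(-1) g = 6.6523


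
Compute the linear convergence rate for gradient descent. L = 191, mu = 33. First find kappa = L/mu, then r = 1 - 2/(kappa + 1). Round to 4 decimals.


Step 1: Compute the condition number.
kappa = L/mu = 191/33 = 5.7879
Step 2: Compute the convergence rate.
r = 1 - 2/(kappa + 1) = 1 - 2*mu/(L + mu) = (L - mu)/(L + mu) = 158/224 = 0.7054


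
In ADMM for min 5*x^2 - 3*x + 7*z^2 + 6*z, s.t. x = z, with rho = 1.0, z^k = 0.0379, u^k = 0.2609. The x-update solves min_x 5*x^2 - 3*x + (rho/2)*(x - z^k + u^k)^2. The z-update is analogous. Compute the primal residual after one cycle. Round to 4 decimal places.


ADMM iteration with rho = 1.0, z^k = 0.0379, u^k = 0.2609
Step 1: x-update.
Minimize 5*x^2 - 3*x + (1.0/2)*(x - 0.0379 + 0.2609)^2
FOC: (2*5 + 1.0)*x = 3 + 1.0*(0.0379 - 0.2609)
x^{k+1} = 0.2525
Step 2: z-update.
Minimize 7*z^2 + 6*z + (1.0/2)*(0.2525 - z + 0.2609)^2
FOC: (2*7 + 1.0)*z = -6 + 1.0*(0.2525 + 0.2609)
z^{k+1} = -0.3658
Step 3: u-update.
u^{k+1} = 0.2609 + 0.2525 + 0.3658 = 0.8791
Step 4: Primal residual = |0.2525 + 0.3658| = 0.6182
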